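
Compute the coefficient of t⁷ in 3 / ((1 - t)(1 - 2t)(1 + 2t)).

255

The denominator gives the recurrence a_n = a_(n−1) + 4a_(n−2) − 4a_(n−3) for n ≥ 3; the numerator fixes a_0 = 3, a_1 = 3, a_2 = 15.
Iterating: 3, 3, 15, 15, 63, 63, 255, 255, so a_7 = 255.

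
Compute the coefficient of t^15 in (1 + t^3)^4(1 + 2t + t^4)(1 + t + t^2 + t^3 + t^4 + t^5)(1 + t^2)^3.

251

(1 + t^3)^4 has coefficients 1,0,0,4,0,0,6,0,0,4,0,0,1 for degrees 0…12.
(1 + 2t + t^4) has coefficients 1,2,0,0,1,0,0,0,0,0,0,0,0,0,0,0 for degrees 0…15.
Multiplying by (1 + t + t^2 + t^3 + t^4 + t^5) gives running coefficients 1,3,3,3,4,4,3,1,1,1,0,0,0,0,0,0 for degrees 0…15.
Finally multiplying by (1 + t^2)^3, the product of all factors after the first has coefficients 1,3,6,12,16,22,25,25,25,19,16,10,6,4,1,1 for degrees 0…15.
[t^15] = 1·1 + 4·6 + 6·19 + 4·25 + 1·12 = 251.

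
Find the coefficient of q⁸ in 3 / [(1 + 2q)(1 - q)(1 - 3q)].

Partial fractions give a closed form: a_n = (4/5)·(-2)^n + (-1/2)·1^n + (27/10)·3^n.
At n = 8: a_8 = 17919.

17919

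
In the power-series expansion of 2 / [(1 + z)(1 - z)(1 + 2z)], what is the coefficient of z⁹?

-1364

Partial fractions give a closed form: a_n = (-1)·(-1)^n + (1/3)·1^n + (8/3)·(-2)^n.
At n = 9: a_9 = -1364.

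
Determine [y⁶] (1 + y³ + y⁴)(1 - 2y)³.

4

(1 + y³ + y⁴) has coefficients 1,0,0,1,1 for degrees 0…4.
(1 - 2y)³ has coefficients 1,-6,12,-8,0,0,0 for degrees 0…6.
[y⁶] = 1·0 + 1·(-8) + 1·12 = 4.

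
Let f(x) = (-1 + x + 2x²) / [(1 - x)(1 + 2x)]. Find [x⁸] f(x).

The denominator gives the recurrence a_n = −a_(n−1) + 2a_(n−2) for n ≥ 3; the numerator fixes a_0 = -1, a_1 = 2, a_2 = -2.
Iterating: -1, 2, -2, 6, -10, 22, -42, 86, -170, so a_8 = -170.

-170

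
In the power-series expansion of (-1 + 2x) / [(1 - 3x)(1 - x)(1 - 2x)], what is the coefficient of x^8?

Partial fractions give a closed form: a_n = (-3/2)·3^n + (1/2)·1^n.
At n = 8: a_8 = -9841.

-9841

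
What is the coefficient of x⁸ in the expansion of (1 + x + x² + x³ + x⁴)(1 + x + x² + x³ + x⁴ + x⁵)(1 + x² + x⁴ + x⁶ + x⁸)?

15

(1 + x + x² + x³ + x⁴) has coefficients 1,1,1,1,1 for degrees 0…4.
(1 + x + x² + x³ + x⁴ + x⁵) has coefficients 1,1,1,1,1,1,0,0,0 for degrees 0…8.
Finally multiplying by (1 + x² + x⁴ + x⁶ + x⁸), the product of all factors after the first has coefficients 1,1,2,2,3,3,3,3,3 for degrees 0…8.
[x⁸] = 1·3 + 1·3 + 1·3 + 1·3 + 1·3 = 15.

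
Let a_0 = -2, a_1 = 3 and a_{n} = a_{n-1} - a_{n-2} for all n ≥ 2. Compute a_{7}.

The ordinary generating function has denominator 1 - y + y^2.
Iterating the recurrence: a_0,…,a_{7} = -2, 3, 5, 2, -3, -5, -2, 3.

3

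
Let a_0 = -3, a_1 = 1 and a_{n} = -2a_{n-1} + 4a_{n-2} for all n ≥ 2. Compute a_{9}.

The ordinary generating function has denominator 1 + 2q - 4q^2.
Iterating the recurrence: a_0,…,a_{9} = -3, 1, -14, 32, -120, 368, -1216, 3904, -12672, 40960.

40960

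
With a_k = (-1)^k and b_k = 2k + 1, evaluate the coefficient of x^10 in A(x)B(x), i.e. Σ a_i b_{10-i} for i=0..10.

Write out a_i and b_{10-i} for i = 0,…,10 and sum the products.
Σ = 1·21 − 1·19 + 1·17 − 1·15 + 1·13 − 1·11 + 1·9 − 1·7 + 1·5 − 1·3 + 1·1 = 11.

11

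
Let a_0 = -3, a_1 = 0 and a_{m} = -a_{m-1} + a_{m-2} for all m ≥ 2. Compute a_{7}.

The ordinary generating function has denominator 1 + t - t^2.
Iterating the recurrence: a_0,…,a_{7} = -3, 0, -3, 3, -6, 9, -15, 24.

24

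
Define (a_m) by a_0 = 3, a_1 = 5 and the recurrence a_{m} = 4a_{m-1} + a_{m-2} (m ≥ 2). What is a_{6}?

The ordinary generating function has denominator 1 - 4y - y^2.
Iterating the recurrence: a_0,…,a_{6} = 3, 5, 23, 97, 411, 1741, 7375.

7375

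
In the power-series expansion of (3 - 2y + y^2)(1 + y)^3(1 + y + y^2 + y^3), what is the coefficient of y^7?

2

(3 - 2y + y^2) has coefficients 3,-2,1 for degrees 0…2.
(1 + y)^3 has coefficients 1,3,3,1,0,0,0,0 for degrees 0…7.
Finally multiplying by (1 + y + y^2 + y^3), the product of all factors after the first has coefficients 1,4,7,8,7,4,1,0 for degrees 0…7.
[y^7] = 3·0 − 2·1 + 1·4 = 2.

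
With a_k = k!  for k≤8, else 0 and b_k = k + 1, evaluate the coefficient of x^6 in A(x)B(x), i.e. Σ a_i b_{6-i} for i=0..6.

The convolution is the t^6 coefficient of A(t)B(t).
Σ = 1·7 + 1·6 + 2·5 + 6·4 + 24·3 + 120·2 + 720·1 = 1079.

1079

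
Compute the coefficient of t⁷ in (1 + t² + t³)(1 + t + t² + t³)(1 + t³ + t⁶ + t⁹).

3

(1 + t² + t³) has coefficients 1,0,1,1 for degrees 0…3.
(1 + t + t² + t³) has coefficients 1,1,1,1,0,0,0,0 for degrees 0…7.
Finally multiplying by (1 + t³ + t⁶ + t⁹), the product of all factors after the first has coefficients 1,1,1,2,1,1,2,1 for degrees 0…7.
[t⁷] = 1·1 + 1·1 + 1·1 = 3.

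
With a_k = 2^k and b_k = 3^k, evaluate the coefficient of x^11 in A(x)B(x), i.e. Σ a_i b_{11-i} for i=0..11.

This is [x^11] in the product of the two ordinary generating functions.
Σ = 1·177147 + 2·59049 + 4·19683 + 8·6561 + 16·2187 + 32·729 + 64·243 + 128·81 + 256·27 + 512·9 + 1024·3 + 2048·1 = 527345.

527345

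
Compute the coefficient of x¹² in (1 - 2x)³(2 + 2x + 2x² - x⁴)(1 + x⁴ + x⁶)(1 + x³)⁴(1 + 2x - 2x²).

8

(1 - 2x)³ has coefficients 1,-6,12,-8 for degrees 0…3.
(2 + 2x + 2x² - x⁴) has coefficients 2,2,2,0,-1,0,0,0,0,0,0,0,0 for degrees 0…12.
Multiplying by (1 + x⁴ + x⁶) gives running coefficients 2,2,2,0,1,2,4,2,1,0,-1,0,0 for degrees 0…12.
Multiplying by (1 + x³)⁴ gives running coefficients 2,2,2,8,9,10,16,18,21,24,21,24,26 for degrees 0…12.
Finally multiplying by (1 + 2x - 2x²), the product of all factors after the first has coefficients 2,6,2,8,21,12,18,30,25,30,27,18,32 for degrees 0…12.
[x¹²] = 1·32 − 6·18 + 12·27 − 8·30 = 8.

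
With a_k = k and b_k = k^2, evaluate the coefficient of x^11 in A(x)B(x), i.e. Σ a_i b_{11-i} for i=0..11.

1210

The convolution is the t^11 coefficient of A(t)B(t).
Σ = 0·121 + 1·100 + 2·81 + 3·64 + 4·49 + 5·36 + 6·25 + 7·16 + 8·9 + 9·4 + 10·1 + 11·0 = 1210.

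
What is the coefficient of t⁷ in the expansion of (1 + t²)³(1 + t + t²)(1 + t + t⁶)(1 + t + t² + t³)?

32

(1 + t²)³ has coefficients 1,0,3,0,3,0,1 for degrees 0…6.
(1 + t + t²) has coefficients 1,1,1,0,0,0,0,0 for degrees 0…7.
Multiplying by (1 + t + t⁶) gives running coefficients 1,2,2,1,0,0,1,1 for degrees 0…7.
Finally multiplying by (1 + t + t² + t³), the product of all factors after the first has coefficients 1,3,5,6,5,3,2,2 for degrees 0…7.
[t⁷] = 1·2 + 3·3 + 3·6 + 1·3 = 32.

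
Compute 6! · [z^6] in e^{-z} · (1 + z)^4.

The EGF product rule gives c_6 = Σ_{k_1+k_2=6} C(6; k_1,k_2) · ∏ g_i(k_i), where e^{-z} gives (-1)^k; (1+z)^4 gives the falling factorial (4)_k.
g_1(k) for k = 0…6: 1, -1, 1, -1, 1, -1, 1.
g_2(k) for k = 0…6: 1, 4, 12, 24, 24, 0, 0.
c_6 = Σ_k C(6,k)·g_1(k)·g_2(6−k) = 15·1·24 + 20·(-1)·24 + 15·1·12 + 6·(-1)·4 + 1·1·1 = 360 − 480 + 180 − 24 + 1 = 37.

37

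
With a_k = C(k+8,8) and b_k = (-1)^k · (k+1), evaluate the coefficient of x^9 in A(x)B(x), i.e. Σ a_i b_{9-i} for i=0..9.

This is [x^9] in the product of the two ordinary generating functions.
Σ = 1·(-10) + 9·9 + 45·(-8) + 165·7 + 495·(-6) + 1287·5 + 3003·(-4) + 6435·3 + 12870·(-2) + 24310·1 = 10194.

10194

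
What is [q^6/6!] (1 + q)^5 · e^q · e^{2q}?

83079

The EGF product rule gives c_6 = Σ_{k_1+k_2+k_3=6} C(6; k_1,k_2,k_3) · ∏ g_i(k_i), where (1+q)^5 gives the falling factorial (5)_k; e^q gives (1)^k; e^{2q} gives (2)^k.
g_1(k) for k = 0…6: 1, 5, 20, 60, 120, 120, 0.
g_2(k) for k = 0…6: 1, 1, 1, 1, 1, 1, 1.
g_3(k) for k = 0…6: 1, 2, 4, 8, 16, 32, 64.
First combine the last two factors: h(k) = Σ_j C(k,j)·g_2(j)·g_3(k−j) for k = 0…6: 1, 3, 9, 27, 81, 243, 729.
c_6 = Σ_k C(6,k)·g_1(k)·h(6−k) = 1·1·729 + 6·5·243 + 15·20·81 + 20·60·27 + 15·120·9 + 6·120·3 = 729 + 7290 + 24300 + 32400 + 16200 + 2160 = 83079.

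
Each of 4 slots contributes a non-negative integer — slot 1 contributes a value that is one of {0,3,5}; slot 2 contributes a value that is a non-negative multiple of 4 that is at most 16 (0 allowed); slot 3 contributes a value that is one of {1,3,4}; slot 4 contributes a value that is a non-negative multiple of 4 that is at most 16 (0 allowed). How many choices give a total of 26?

8

The generating function for the choices is (1 + x³ + x⁵)·(1 + x⁴ + x⁸ + x¹² + x¹⁶)·(x + x³ + x⁴)·(1 + x⁴ + x⁸ + x¹² + x¹⁶); the count is [x²⁶].
(1 + x³ + x⁵) has coefficients 1,0,0,1,0,1 for degrees 0…5.
(1 + x⁴ + x⁸ + x¹² + x¹⁶) has coefficients 1,0,0,0,1,0,0,0,1,0,0,0,1,0,0,0,1,0,0,0,0,0,0,0,0,0,0 for degrees 0…26.
Multiplying by (x + x³ + x⁴) gives running coefficients 0,1,0,1,1,1,0,1,1,1,0,1,1,1,0,1,1,1,0,1,1,0,0,0,0,0,0 for degrees 0…26.
Finally multiplying by (1 + x⁴ + x⁸ + x¹² + x¹⁶), the product of all factors after the first has coefficients 0,1,0,1,1,2,0,2,2,3,0,3,3,4,0,4,4,5,0,5,5,4,0,4,4,3,0 for degrees 0…26.
[x²⁶] = 1·0 + 1·4 + 1·4 = 8.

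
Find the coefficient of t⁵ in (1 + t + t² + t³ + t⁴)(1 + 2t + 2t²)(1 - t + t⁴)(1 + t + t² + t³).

(1 + t + t² + t³ + t⁴) has coefficients 1,1,1,1,1 for degrees 0…4.
(1 + 2t + 2t²) has coefficients 1,2,2,0,0,0 for degrees 0…5.
Multiplying by (1 - t + t⁴) gives running coefficients 1,1,0,-2,1,2 for degrees 0…5.
Finally multiplying by (1 + t + t² + t³), the product of all factors after the first has coefficients 1,2,2,0,0,1 for degrees 0…5.
[t⁵] = 1·1 + 1·0 + 1·0 + 1·2 + 1·2 = 5.

5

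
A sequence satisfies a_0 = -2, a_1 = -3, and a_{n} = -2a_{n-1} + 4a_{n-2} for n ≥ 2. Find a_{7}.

-448

The ordinary generating function has denominator 1 + 2y - 4y^2.
Iterating the recurrence: a_0,…,a_{7} = -2, -3, -2, -8, 8, -48, 128, -448.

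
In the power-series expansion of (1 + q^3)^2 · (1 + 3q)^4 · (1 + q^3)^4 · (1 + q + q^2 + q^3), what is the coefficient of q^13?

(1 + q^3)^2 has coefficients 1,0,0,2,0,0,1 for degrees 0…6.
(1 + 3q)^4 has coefficients 1,12,54,108,81,0,0,0,0,0,0,0,0,0 for degrees 0…13.
Multiplying by (1 + q^3)^4 gives running coefficients 1,12,54,112,129,216,438,396,324,652,534,216,433,336 for degrees 0…13.
Finally multiplying by (1 + q + q^2 + q^3), the product of all factors after the first has coefficients 1,13,67,179,307,511,895,1179,1374,1810,1906,1726,1835,1519 for degrees 0…13.
[q^13] = 1·1519 + 2·1906 + 1·1179 = 6510.

6510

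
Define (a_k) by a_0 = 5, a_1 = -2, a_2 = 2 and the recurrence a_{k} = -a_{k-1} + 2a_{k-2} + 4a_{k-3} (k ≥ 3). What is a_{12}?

The ordinary generating function has denominator 1 + q - 2q^2 - 4q^3.
Iterating the recurrence: a_0,…,a_{12} = 5, -2, 2, 14, -18, 54, -34, 70, 78, -74, 510, -346, 1070.

1070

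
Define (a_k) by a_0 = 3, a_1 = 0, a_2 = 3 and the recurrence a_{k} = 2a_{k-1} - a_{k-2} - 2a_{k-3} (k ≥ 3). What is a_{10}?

171

The ordinary generating function has denominator 1 - 2x + x^2 + 2x^3.
Iterating the recurrence: a_0,…,a_{10} = 3, 0, 3, 0, -3, -12, -21, -24, -3, 60, 171.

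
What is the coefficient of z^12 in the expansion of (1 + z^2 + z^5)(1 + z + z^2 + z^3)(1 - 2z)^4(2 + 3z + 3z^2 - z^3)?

(1 + z^2 + z^5) has coefficients 1,0,1,0,0,1 for degrees 0…5.
(1 + z + z^2 + z^3) has coefficients 1,1,1,1,0,0,0,0,0,0,0,0,0 for degrees 0…12.
Multiplying by (1 - 2z)^4 gives running coefficients 1,-7,17,-15,0,8,-16,16,0,0,0,0,0 for degrees 0…12.
Finally multiplying by (2 + 3z + 3z^2 - z^3), the product of all factors after the first has coefficients 2,-11,16,-1,13,-46,7,8,-8,64,-16,0,0 for degrees 0…12.
[z^12] = 1·0 + 1·(-16) + 1·8 = -8.

-8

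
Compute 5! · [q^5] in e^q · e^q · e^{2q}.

The EGF product rule gives c_5 = Σ_{k_1+k_2+k_3=5} C(5; k_1,k_2,k_3) · ∏ g_i(k_i), where e^q gives (1)^k; e^q gives (1)^k; e^{2q} gives (2)^k.
g_1(k) for k = 0…5: 1, 1, 1, 1, 1, 1.
g_2(k) for k = 0…5: 1, 1, 1, 1, 1, 1.
g_3(k) for k = 0…5: 1, 2, 4, 8, 16, 32.
First combine the last two factors: h(k) = Σ_j C(k,j)·g_2(j)·g_3(k−j) for k = 0…5: 1, 3, 9, 27, 81, 243.
c_5 = Σ_k C(5,k)·g_1(k)·h(5−k) = 1·1·243 + 5·1·81 + 10·1·27 + 10·1·9 + 5·1·3 + 1·1·1 = 243 + 405 + 270 + 90 + 15 + 1 = 1024.

1024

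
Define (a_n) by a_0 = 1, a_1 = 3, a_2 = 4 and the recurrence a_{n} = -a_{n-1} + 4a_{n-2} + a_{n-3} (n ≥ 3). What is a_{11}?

2244

The ordinary generating function has denominator 1 + y - 4y^2 - y^3.
Iterating the recurrence: a_0,…,a_{11} = 1, 3, 4, 9, 10, 30, 19, 111, -5, 468, -377, 2244.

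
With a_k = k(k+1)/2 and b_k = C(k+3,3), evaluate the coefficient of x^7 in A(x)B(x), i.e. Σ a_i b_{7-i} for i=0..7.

Write out a_i and b_{7-i} for i = 0,…,7 and sum the products.
Σ = 0·120 + 1·84 + 3·56 + 6·35 + 10·20 + 15·10 + 21·4 + 28·1 = 924.

924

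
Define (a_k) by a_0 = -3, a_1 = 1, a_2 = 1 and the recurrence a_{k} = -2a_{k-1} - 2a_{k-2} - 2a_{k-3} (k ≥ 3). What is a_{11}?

The ordinary generating function has denominator 1 + 2q + 2q^2 + 2q^3.
Iterating the recurrence: a_0,…,a_{11} = -3, 1, 1, 2, -8, 10, -8, 12, -28, 48, -64, 88.

88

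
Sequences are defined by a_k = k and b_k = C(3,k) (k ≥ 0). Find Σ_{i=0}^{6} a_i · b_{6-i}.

Write out a_i and b_{6-i} for i = 0,…,6 and sum the products.
Σ = 0·0 + 1·0 + 2·0 + 3·1 + 4·3 + 5·3 + 6·1 = 36.

36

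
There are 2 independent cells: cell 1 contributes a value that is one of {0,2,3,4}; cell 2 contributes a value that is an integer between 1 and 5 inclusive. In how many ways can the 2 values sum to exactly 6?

The generating function for the choices is (1 + z² + z³ + z⁴)·(z + z² + z³ + z⁴ + z⁵); the count is [z⁶].
(1 + z² + z³ + z⁴) has coefficients 1,0,1,1,1 for degrees 0…4.
(z + z² + z³ + z⁴ + z⁵) has coefficients 0,1,1,1,1,1,0 for degrees 0…6.
[z⁶] = 1·0 + 1·1 + 1·1 + 1·1 = 3.

3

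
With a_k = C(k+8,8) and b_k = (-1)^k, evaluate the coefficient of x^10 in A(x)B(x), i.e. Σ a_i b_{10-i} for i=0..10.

27966

Write out a_i and b_{10-i} for i = 0,…,10 and sum the products.
Σ = 1·1 + 9·(-1) + 45·1 + 165·(-1) + 495·1 + 1287·(-1) + 3003·1 + 6435·(-1) + 12870·1 + 24310·(-1) + 43758·1 = 27966.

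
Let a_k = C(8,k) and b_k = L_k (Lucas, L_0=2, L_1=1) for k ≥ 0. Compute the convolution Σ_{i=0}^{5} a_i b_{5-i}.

The convolution is the x^5 coefficient of A(x)B(x).
Σ = 1·11 + 8·7 + 28·4 + 56·3 + 70·1 + 56·2 = 529.

529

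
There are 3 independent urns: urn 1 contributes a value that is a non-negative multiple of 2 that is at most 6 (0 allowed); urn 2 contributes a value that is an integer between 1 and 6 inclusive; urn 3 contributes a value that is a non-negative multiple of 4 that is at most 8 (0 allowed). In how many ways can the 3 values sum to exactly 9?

The generating function for the choices is (1 + t² + t⁴ + t⁶)·(t + t² + t³ + t⁴ + t⁵ + t⁶)·(1 + t⁴ + t⁸); the count is [t⁹].
(1 + t² + t⁴ + t⁶) has coefficients 1,0,1,0,1,0,1 for degrees 0…6.
(t + t² + t³ + t⁴ + t⁵ + t⁶) has coefficients 0,1,1,1,1,1,1,0,0,0 for degrees 0…9.
Finally multiplying by (1 + t⁴ + t⁸), the product of all factors after the first has coefficients 0,1,1,1,1,2,2,1,1,2 for degrees 0…9.
[t⁹] = 1·2 + 1·1 + 1·2 + 1·1 = 6.

6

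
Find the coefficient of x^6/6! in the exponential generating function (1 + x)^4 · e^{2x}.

The EGF product rule gives c_6 = Σ_{k_1+k_2=6} C(6; k_1,k_2) · ∏ g_i(k_i), where (1+x)^4 gives the falling factorial (4)_k; e^{2x} gives (2)^k.
g_1(k) for k = 0…6: 1, 4, 12, 24, 24, 0, 0.
g_2(k) for k = 0…6: 1, 2, 4, 8, 16, 32, 64.
c_6 = Σ_k C(6,k)·g_1(k)·g_2(6−k) = 1·1·64 + 6·4·32 + 15·12·16 + 20·24·8 + 15·24·4 = 64 + 768 + 2880 + 3840 + 1440 = 8992.

8992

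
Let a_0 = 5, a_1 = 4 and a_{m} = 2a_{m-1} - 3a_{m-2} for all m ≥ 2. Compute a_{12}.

The ordinary generating function has denominator 1 - 2t + 3t^2.
Iterating the recurrence: a_0,…,a_{12} = 5, 4, -7, -26, -31, 16, 125, 202, 29, -548, -1183, -722, 2105.

2105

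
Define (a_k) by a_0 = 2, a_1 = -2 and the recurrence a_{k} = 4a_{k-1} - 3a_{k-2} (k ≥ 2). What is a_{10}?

-118094

The ordinary generating function has denominator 1 - 4x + 3x^2.
Iterating the recurrence: a_0,…,a_{10} = 2, -2, -14, -50, -158, -482, -1454, -4370, -13118, -39362, -118094.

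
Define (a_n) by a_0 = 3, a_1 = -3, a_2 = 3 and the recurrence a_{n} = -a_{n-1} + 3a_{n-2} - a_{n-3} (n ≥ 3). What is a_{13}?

The ordinary generating function has denominator 1 + t - 3t^2 + t^3.
Iterating the recurrence: a_0,…,a_{13} = 3, -3, 3, -15, 27, -75, 171, -423, 1011, -2451, 5907, -14271, 34443, -83163.

-83163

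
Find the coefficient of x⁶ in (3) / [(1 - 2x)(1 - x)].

381

The denominator gives the recurrence a_n = 3a_(n−1) − 2a_(n−2) for n ≥ 2; the numerator fixes a_0 = 3, a_1 = 9.
Iterating: 3, 9, 21, 45, 93, 189, 381, so a_6 = 381.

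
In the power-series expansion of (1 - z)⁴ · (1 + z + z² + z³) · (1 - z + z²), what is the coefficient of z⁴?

3

(1 - z)⁴ has coefficients 1,-4,6,-4,1 for degrees 0…4.
(1 + z + z² + z³) has coefficients 1,1,1,1,0 for degrees 0…4.
Finally multiplying by (1 - z + z²), the product of all factors after the first has coefficients 1,0,1,1,0 for degrees 0…4.
[z⁴] = 1·0 − 4·1 + 6·1 − 4·0 + 1·1 = 3.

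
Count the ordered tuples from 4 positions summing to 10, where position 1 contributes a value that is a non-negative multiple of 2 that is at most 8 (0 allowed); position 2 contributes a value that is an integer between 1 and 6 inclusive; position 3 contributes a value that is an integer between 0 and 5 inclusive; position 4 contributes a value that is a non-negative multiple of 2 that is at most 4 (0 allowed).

The generating function for the choices is (1 + t² + t⁴ + t⁶ + t⁸)·(t + t² + t³ + t⁴ + t⁵ + t⁶)·(1 + t + t² + t³ + t⁴ + t⁵)·(1 + t² + t⁴); the count is [t¹⁰].
(1 + t² + t⁴ + t⁶ + t⁸) has coefficients 1,0,1,0,1,0,1,0,1 for degrees 0…8.
(t + t² + t³ + t⁴ + t⁵ + t⁶) has coefficients 0,1,1,1,1,1,1,0,0,0,0 for degrees 0…10.
Multiplying by (1 + t + t² + t³ + t⁴ + t⁵) gives running coefficients 0,1,2,3,4,5,6,5,4,3,2 for degrees 0…10.
Finally multiplying by (1 + t² + t⁴), the product of all factors after the first has coefficients 0,1,2,4,6,9,12,13,14,13,12 for degrees 0…10.
[t¹⁰] = 1·12 + 1·14 + 1·12 + 1·6 + 1·2 = 46.

46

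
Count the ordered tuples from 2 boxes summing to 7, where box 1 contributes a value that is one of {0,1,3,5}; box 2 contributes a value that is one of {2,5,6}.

The generating function for the choices is (1 + y + y^3 + y^5)·(y^2 + y^5 + y^6); the count is [y^7].
(1 + y + y^3 + y^5) has coefficients 1,1,0,1,0,1 for degrees 0…5.
(y^2 + y^5 + y^6) has coefficients 0,0,1,0,0,1,1,0 for degrees 0…7.
[y^7] = 1·0 + 1·1 + 1·0 + 1·1 = 2.

2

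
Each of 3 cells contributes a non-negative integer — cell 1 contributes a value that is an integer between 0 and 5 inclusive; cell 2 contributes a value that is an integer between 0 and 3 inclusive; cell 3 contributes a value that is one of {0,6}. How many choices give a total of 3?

4

The generating function for the choices is (1 + q + q² + q³ + q⁴ + q⁵)·(1 + q + q² + q³)·(1 + q⁶); the count is [q³].
(1 + q + q² + q³ + q⁴ + q⁵) has coefficients 1,1,1,1 for degrees 0…3.
(1 + q + q² + q³) has coefficients 1,1,1,1 for degrees 0…3.
Finally multiplying by (1 + q⁶), the product of all factors after the first has coefficients 1,1,1,1 for degrees 0…3.
[q³] = 1·1 + 1·1 + 1·1 + 1·1 = 4.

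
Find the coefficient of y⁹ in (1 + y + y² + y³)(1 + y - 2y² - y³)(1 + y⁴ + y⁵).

-5

(1 + y + y² + y³) has coefficients 1,1,1,1 for degrees 0…3.
(1 + y - 2y² - y³) has coefficients 1,1,-2,-1,0,0,0,0,0,0 for degrees 0…9.
Finally multiplying by (1 + y⁴ + y⁵), the product of all factors after the first has coefficients 1,1,-2,-1,1,2,-1,-3,-1,0 for degrees 0…9.
[y⁹] = 1·0 + 1·(-1) + 1·(-3) + 1·(-1) = -5.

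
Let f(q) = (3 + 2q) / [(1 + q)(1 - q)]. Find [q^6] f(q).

3

Partial fractions give a closed form: a_n = (1/2)·(-1)^n + (5/2)·1^n.
At n = 6: a_6 = 3.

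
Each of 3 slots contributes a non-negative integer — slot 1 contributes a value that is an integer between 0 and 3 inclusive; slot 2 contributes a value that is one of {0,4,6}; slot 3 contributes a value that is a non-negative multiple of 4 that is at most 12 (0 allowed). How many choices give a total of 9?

3

The generating function for the choices is (1 + y + y² + y³)·(1 + y⁴ + y⁶)·(1 + y⁴ + y⁸ + y¹²); the count is [y⁹].
(1 + y + y² + y³) has coefficients 1,1,1,1 for degrees 0…3.
(1 + y⁴ + y⁶) has coefficients 1,0,0,0,1,0,1,0,0,0 for degrees 0…9.
Finally multiplying by (1 + y⁴ + y⁸ + y¹²), the product of all factors after the first has coefficients 1,0,0,0,2,0,1,0,2,0 for degrees 0…9.
[y⁹] = 1·0 + 1·2 + 1·0 + 1·1 = 3.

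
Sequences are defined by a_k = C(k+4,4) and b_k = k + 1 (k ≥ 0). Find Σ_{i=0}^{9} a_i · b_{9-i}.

Write out a_i and b_{9-i} for i = 0,…,9 and sum the products.
Σ = 1·10 + 5·9 + 15·8 + 35·7 + 70·6 + 126·5 + 210·4 + 330·3 + 495·2 + 715·1 = 5005.

5005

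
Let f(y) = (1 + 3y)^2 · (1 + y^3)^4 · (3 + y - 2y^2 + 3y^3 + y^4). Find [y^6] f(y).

(1 + 3y)^2 has coefficients 1,6,9 for degrees 0…2.
(1 + y^3)^4 has coefficients 1,0,0,4,0,0,6 for degrees 0…6.
Finally multiplying by (3 + y - 2y^2 + 3y^3 + y^4), the product of all factors after the first has coefficients 3,1,-2,15,5,-8,30 for degrees 0…6.
[y^6] = 1·30 + 6·(-8) + 9·5 = 27.

27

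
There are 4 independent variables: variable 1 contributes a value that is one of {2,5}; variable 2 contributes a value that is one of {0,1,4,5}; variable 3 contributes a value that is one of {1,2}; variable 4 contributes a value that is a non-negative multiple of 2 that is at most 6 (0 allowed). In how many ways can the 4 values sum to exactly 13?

The generating function for the choices is (y^2 + y^5)·(1 + y + y^4 + y^5)·(y + y^2)·(1 + y^2 + y^4 + y^6); the count is [y^13].
(y^2 + y^5) has coefficients 0,0,1,0,0,1 for degrees 0…5.
(1 + y + y^4 + y^5) has coefficients 1,1,0,0,1,1,0,0,0,0,0,0,0,0 for degrees 0…13.
Multiplying by (y + y^2) gives running coefficients 0,1,2,1,0,1,2,1,0,0,0,0,0,0 for degrees 0…13.
Finally multiplying by (1 + y^2 + y^4 + y^6), the product of all factors after the first has coefficients 0,1,2,2,2,3,4,4,4,3,2,2,2,1 for degrees 0…13.
[y^13] = 1·2 + 1·4 = 6.

6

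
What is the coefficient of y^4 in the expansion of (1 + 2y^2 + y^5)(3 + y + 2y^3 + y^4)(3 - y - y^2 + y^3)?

(1 + 2y^2 + y^5) has coefficients 1,0,2,0,0 for degrees 0…4.
(3 + y + 2y^3 + y^4) has coefficients 3,1,0,2,1 for degrees 0…4.
Finally multiplying by (3 - y - y^2 + y^3), the product of all factors after the first has coefficients 9,0,-4,8,2 for degrees 0…4.
[y^4] = 1·2 + 2·(-4) = -6.

-6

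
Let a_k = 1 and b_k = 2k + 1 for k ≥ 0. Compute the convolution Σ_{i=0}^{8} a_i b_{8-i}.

81

This is [x^8] in the product of the two ordinary generating functions.
Σ = 1·17 + 1·15 + 1·13 + 1·11 + 1·9 + 1·7 + 1·5 + 1·3 + 1·1 = 81.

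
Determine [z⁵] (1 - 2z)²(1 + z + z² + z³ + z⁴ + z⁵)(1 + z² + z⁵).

3

(1 - 2z)² has coefficients 1,-4,4 for degrees 0…2.
(1 + z + z² + z³ + z⁴ + z⁵) has coefficients 1,1,1,1,1,1 for degrees 0…5.
Finally multiplying by (1 + z² + z⁵), the product of all factors after the first has coefficients 1,1,2,2,2,3 for degrees 0…5.
[z⁵] = 1·3 − 4·2 + 4·2 = 3.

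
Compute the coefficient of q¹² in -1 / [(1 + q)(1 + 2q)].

The denominator gives the recurrence a_n = −3a_(n−1) − 2a_(n−2) for n ≥ 2; the numerator fixes a_0 = -1, a_1 = 3.
Iterating: -1, 3, -7, 15, -31, 63, -127, 255, -511, 1023, -2047, 4095, -8191, so a_12 = -8191.

-8191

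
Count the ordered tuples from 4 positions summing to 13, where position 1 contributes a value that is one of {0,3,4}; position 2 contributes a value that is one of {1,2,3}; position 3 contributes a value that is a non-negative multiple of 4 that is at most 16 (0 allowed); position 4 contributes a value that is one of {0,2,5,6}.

The generating function for the choices is (1 + y^3 + y^4)·(y + y^2 + y^3)·(1 + y^4 + y^8 + y^12 + y^16)·(1 + y^2 + y^5 + y^6); the count is [y^13].
(1 + y^3 + y^4) has coefficients 1,0,0,1,1 for degrees 0…4.
(y + y^2 + y^3) has coefficients 0,1,1,1,0,0,0,0,0,0,0,0,0,0 for degrees 0…13.
Multiplying by (1 + y^4 + y^8 + y^12 + y^16) gives running coefficients 0,1,1,1,0,1,1,1,0,1,1,1,0,1 for degrees 0…13.
Finally multiplying by (1 + y^2 + y^5 + y^6), the product of all factors after the first has coefficients 0,1,1,2,1,2,2,4,3,3,2,4,3,3 for degrees 0…13.
[y^13] = 1·3 + 1·2 + 1·3 = 8.

8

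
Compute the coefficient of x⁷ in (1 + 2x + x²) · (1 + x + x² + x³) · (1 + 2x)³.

36

(1 + 2x + x²) has coefficients 1,2,1 for degrees 0…2.
(1 + x + x² + x³) has coefficients 1,1,1,1,0,0,0,0 for degrees 0…7.
Finally multiplying by (1 + 2x)³, the product of all factors after the first has coefficients 1,7,19,27,26,20,8,0 for degrees 0…7.
[x⁷] = 1·0 + 2·8 + 1·20 = 36.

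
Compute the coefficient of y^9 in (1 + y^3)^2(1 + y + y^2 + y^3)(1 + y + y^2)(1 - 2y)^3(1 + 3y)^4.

(1 + y^3)^2 has coefficients 1,0,0,2,0,0,1 for degrees 0…6.
(1 + y + y^2 + y^3) has coefficients 1,1,1,1,0,0,0,0,0,0 for degrees 0…9.
Multiplying by (1 + y + y^2) gives running coefficients 1,2,3,3,2,1,0,0,0,0 for degrees 0…9.
Multiplying by (1 - 2y)^3 gives running coefficients 1,-4,3,1,4,1,-6,-4,-8,0 for degrees 0…9.
Finally multiplying by (1 + 3y)^4, the product of all factors after the first has coefficients 1,8,9,-71,-173,103,573,491,52,-879 for degrees 0…9.
[y^9] = 1·(-879) + 2·573 + 1·(-71) = 196.

196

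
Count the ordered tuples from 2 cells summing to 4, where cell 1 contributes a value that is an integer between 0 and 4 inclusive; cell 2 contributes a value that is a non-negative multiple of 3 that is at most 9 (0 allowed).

2

The generating function for the choices is (1 + y + y^2 + y^3 + y^4)·(1 + y^3 + y^6 + y^9); the count is [y^4].
(1 + y + y^2 + y^3 + y^4) has coefficients 1,1,1,1,1 for degrees 0…4.
(1 + y^3 + y^6 + y^9) has coefficients 1,0,0,1,0 for degrees 0…4.
[y^4] = 1·0 + 1·1 + 1·0 + 1·0 + 1·1 = 2.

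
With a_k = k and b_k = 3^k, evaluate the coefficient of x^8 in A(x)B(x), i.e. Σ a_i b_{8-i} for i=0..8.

Write out a_i and b_{8-i} for i = 0,…,8 and sum the products.
Σ = 0·6561 + 1·2187 + 2·729 + 3·243 + 4·81 + 5·27 + 6·9 + 7·3 + 8·1 = 4916.

4916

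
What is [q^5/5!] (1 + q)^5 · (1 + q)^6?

55440

The EGF product rule gives c_5 = Σ_{k_1+k_2=5} C(5; k_1,k_2) · ∏ g_i(k_i), where (1+q)^5 gives the falling factorial (5)_k; (1+q)^6 gives the falling factorial (6)_k.
g_1(k) for k = 0…5: 1, 5, 20, 60, 120, 120.
g_2(k) for k = 0…5: 1, 6, 30, 120, 360, 720.
c_5 = Σ_k C(5,k)·g_1(k)·g_2(5−k) = 1·1·720 + 5·5·360 + 10·20·120 + 10·60·30 + 5·120·6 + 1·120·1 = 720 + 9000 + 24000 + 18000 + 3600 + 120 = 55440.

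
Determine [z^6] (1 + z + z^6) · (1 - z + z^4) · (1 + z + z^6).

3

(1 + z + z^6) has coefficients 1,1,0,0,0,0,1 for degrees 0…6.
(1 - z + z^4) has coefficients 1,-1,0,0,1,0,0 for degrees 0…6.
Finally multiplying by (1 + z + z^6), the product of all factors after the first has coefficients 1,0,-1,0,1,1,1 for degrees 0…6.
[z^6] = 1·1 + 1·1 + 1·1 = 3.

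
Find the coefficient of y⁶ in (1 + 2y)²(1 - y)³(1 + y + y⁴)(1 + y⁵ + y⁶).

-6

(1 + 2y)² has coefficients 1,4,4 for degrees 0…2.
(1 - y)³ has coefficients 1,-3,3,-1,0,0,0 for degrees 0…6.
Multiplying by (1 + y + y⁴) gives running coefficients 1,-2,0,2,0,-3,3 for degrees 0…6.
Finally multiplying by (1 + y⁵ + y⁶), the product of all factors after the first has coefficients 1,-2,0,2,0,-2,2 for degrees 0…6.
[y⁶] = 1·2 + 4·(-2) + 4·0 = -6.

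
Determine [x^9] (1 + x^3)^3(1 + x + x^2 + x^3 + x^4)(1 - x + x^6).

(1 + x^3)^3 has coefficients 1,0,0,3,0,0,3,0,0,1 for degrees 0…9.
(1 + x + x^2 + x^3 + x^4) has coefficients 1,1,1,1,1,0,0,0,0,0 for degrees 0…9.
Finally multiplying by (1 - x + x^6), the product of all factors after the first has coefficients 1,0,0,0,0,-1,1,1,1,1 for degrees 0…9.
[x^9] = 1·1 + 3·1 + 3·0 + 1·1 = 5.

5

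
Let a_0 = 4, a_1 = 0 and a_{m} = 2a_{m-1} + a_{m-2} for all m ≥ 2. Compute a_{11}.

9512

The ordinary generating function has denominator 1 - 2x - x^2.
Iterating the recurrence: a_0,…,a_{11} = 4, 0, 4, 8, 20, 48, 116, 280, 676, 1632, 3940, 9512.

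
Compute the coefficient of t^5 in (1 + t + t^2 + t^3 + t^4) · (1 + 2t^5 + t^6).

2

(1 + t + t^2 + t^3 + t^4) has coefficients 1,1,1,1,1 for degrees 0…4.
(1 + 2t^5 + t^6) has coefficients 1,0,0,0,0,2 for degrees 0…5.
[t^5] = 1·2 + 1·0 + 1·0 + 1·0 + 1·0 = 2.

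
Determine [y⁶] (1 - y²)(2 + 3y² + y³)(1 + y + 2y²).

-7

(1 - y²) has coefficients 1,0,-1 for degrees 0…2.
(2 + 3y² + y³) has coefficients 2,0,3,1,0,0,0 for degrees 0…6.
Finally multiplying by (1 + y + 2y²), the product of all factors after the first has coefficients 2,2,7,4,7,2,0 for degrees 0…6.
[y⁶] = 1·0 − 1·7 = -7.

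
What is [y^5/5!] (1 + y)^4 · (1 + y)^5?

15120

The EGF product rule gives c_5 = Σ_{k_1+k_2=5} C(5; k_1,k_2) · ∏ g_i(k_i), where (1+y)^4 gives the falling factorial (4)_k; (1+y)^5 gives the falling factorial (5)_k.
g_1(k) for k = 0…5: 1, 4, 12, 24, 24, 0.
g_2(k) for k = 0…5: 1, 5, 20, 60, 120, 120.
c_5 = Σ_k C(5,k)·g_1(k)·g_2(5−k) = 1·1·120 + 5·4·120 + 10·12·60 + 10·24·20 + 5·24·5 = 120 + 2400 + 7200 + 4800 + 600 = 15120.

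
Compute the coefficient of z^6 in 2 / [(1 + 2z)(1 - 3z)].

The denominator gives the recurrence a_n = a_(n−1) + 6a_(n−2) for n ≥ 2; the numerator fixes a_0 = 2, a_1 = 2.
Iterating: 2, 2, 14, 26, 110, 266, 926, so a_6 = 926.

926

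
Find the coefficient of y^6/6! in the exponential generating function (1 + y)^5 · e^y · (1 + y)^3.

93289

The EGF product rule gives c_6 = Σ_{k_1+k_2+k_3=6} C(6; k_1,k_2,k_3) · ∏ g_i(k_i), where (1+y)^5 gives the falling factorial (5)_k; e^y gives (1)^k; (1+y)^3 gives the falling factorial (3)_k.
g_1(k) for k = 0…6: 1, 5, 20, 60, 120, 120, 0.
g_2(k) for k = 0…6: 1, 1, 1, 1, 1, 1, 1.
g_3(k) for k = 0…6: 1, 3, 6, 6, 0, 0, 0.
First combine the last two factors: h(k) = Σ_j C(k,j)·g_2(j)·g_3(k−j) for k = 0…6: 1, 4, 13, 34, 73, 136, 229.
c_6 = Σ_k C(6,k)·g_1(k)·h(6−k) = 1·1·229 + 6·5·136 + 15·20·73 + 20·60·34 + 15·120·13 + 6·120·4 = 229 + 4080 + 21900 + 40800 + 23400 + 2880 = 93289.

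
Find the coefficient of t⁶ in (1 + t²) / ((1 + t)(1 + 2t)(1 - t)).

106

Partial fractions give a closed form: a_n = (-1)·(-1)^n + (5/3)·(-2)^n + (1/3)·1^n.
At n = 6: a_6 = 106.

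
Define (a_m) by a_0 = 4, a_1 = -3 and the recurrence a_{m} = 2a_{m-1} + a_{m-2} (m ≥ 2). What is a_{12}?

The ordinary generating function has denominator 1 - 2y - y^2.
Iterating the recurrence: a_0,…,a_{12} = 4, -3, -2, -7, -16, -39, -94, -227, -548, -1323, -3194, -7711, -18616.

-18616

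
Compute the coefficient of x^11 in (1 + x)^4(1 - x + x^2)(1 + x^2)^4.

(1 + x)^4 has coefficients 1,4,6,4,1 for degrees 0…4.
(1 - x + x^2) has coefficients 1,-1,1,0,0,0,0,0,0,0,0,0 for degrees 0…11.
Finally multiplying by (1 + x^2)^4, the product of all factors after the first has coefficients 1,-1,5,-4,10,-6,10,-4,5,-1,1,0 for degrees 0…11.
[x^11] = 1·0 + 4·1 + 6·(-1) + 4·5 + 1·(-4) = 14.

14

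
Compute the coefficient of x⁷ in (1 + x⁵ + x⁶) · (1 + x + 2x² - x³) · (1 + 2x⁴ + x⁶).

(1 + x⁵ + x⁶) has coefficients 1,0,0,0,0,1,1 for degrees 0…6.
(1 + x + 2x² - x³) has coefficients 1,1,2,-1,0,0,0,0 for degrees 0…7.
Finally multiplying by (1 + 2x⁴ + x⁶), the product of all factors after the first has coefficients 1,1,2,-1,2,2,5,-1 for degrees 0…7.
[x⁷] = 1·(-1) + 1·2 + 1·1 = 2.

2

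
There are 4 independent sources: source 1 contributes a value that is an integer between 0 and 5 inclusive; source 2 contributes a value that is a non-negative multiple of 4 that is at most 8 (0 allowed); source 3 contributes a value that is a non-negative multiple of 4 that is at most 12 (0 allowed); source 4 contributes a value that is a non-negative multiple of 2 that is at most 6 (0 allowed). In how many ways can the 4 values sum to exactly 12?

16

The generating function for the choices is (1 + x + x² + x³ + x⁴ + x⁵)·(1 + x⁴ + x⁸)·(1 + x⁴ + x⁸ + x¹²)·(1 + x² + x⁴ + x⁶); the count is [x¹²].
(1 + x + x² + x³ + x⁴ + x⁵) has coefficients 1,1,1,1,1,1 for degrees 0…5.
(1 + x⁴ + x⁸) has coefficients 1,0,0,0,1,0,0,0,1,0,0,0,0 for degrees 0…12.
Multiplying by (1 + x⁴ + x⁸ + x¹²) gives running coefficients 1,0,0,0,2,0,0,0,3,0,0,0,3 for degrees 0…12.
Finally multiplying by (1 + x² + x⁴ + x⁶), the product of all factors after the first has coefficients 1,0,1,0,3,0,3,0,5,0,5,0,6 for degrees 0…12.
[x¹²] = 1·6 + 1·0 + 1·5 + 1·0 + 1·5 + 1·0 = 16.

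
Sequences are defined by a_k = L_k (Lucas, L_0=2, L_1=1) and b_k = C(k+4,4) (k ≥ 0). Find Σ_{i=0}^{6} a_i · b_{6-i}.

The convolution is the t^6 coefficient of A(t)B(t).
Σ = 2·210 + 1·126 + 3·70 + 4·35 + 7·15 + 11·5 + 18·1 = 1074.

1074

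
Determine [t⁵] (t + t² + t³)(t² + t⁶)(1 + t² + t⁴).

(t + t² + t³) has coefficients 0,1,1,1 for degrees 0…3.
(t² + t⁶) has coefficients 0,0,1,0,0,0 for degrees 0…5.
Finally multiplying by (1 + t² + t⁴), the product of all factors after the first has coefficients 0,0,1,0,1,0 for degrees 0…5.
[t⁵] = 1·1 + 1·0 + 1·1 = 2.

2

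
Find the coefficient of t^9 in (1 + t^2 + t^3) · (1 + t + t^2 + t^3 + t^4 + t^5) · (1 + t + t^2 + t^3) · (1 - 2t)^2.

(1 + t^2 + t^3) has coefficients 1,0,1,1 for degrees 0…3.
(1 + t + t^2 + t^3 + t^4 + t^5) has coefficients 1,1,1,1,1,1,0,0,0,0 for degrees 0…9.
Multiplying by (1 + t + t^2 + t^3) gives running coefficients 1,2,3,4,4,4,3,2,1,0 for degrees 0…9.
Finally multiplying by (1 - 2t)^2, the product of all factors after the first has coefficients 1,-2,-1,0,0,4,3,6,5,4 for degrees 0…9.
[t^9] = 1·4 + 1·6 + 1·3 = 13.

13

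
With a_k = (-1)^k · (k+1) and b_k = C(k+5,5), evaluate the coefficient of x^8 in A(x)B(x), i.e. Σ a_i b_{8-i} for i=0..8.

483

The convolution is the t^8 coefficient of A(t)B(t).
Σ = 1·1287 − 2·792 + 3·462 − 4·252 + 5·126 − 6·56 + 7·21 − 8·6 + 9·1 = 483.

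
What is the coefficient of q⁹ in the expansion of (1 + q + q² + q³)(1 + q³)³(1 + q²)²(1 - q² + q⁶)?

6

(1 + q + q² + q³) has coefficients 1,1,1,1 for degrees 0…3.
(1 + q³)³ has coefficients 1,0,0,3,0,0,3,0,0,1 for degrees 0…9.
Multiplying by (1 + q²)² gives running coefficients 1,0,2,3,1,6,3,3,6,1 for degrees 0…9.
Finally multiplying by (1 - q² + q⁶), the product of all factors after the first has coefficients 1,0,1,3,-1,3,3,-3,5,1 for degrees 0…9.
[q⁹] = 1·1 + 1·5 + 1·(-3) + 1·3 = 6.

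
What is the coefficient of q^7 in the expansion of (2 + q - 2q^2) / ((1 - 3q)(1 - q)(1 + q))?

5194

Partial fractions give a closed form: a_n = (19/8)·3^n + (-1/4)·1^n + (-1/8)·(-1)^n.
At n = 7: a_7 = 5194.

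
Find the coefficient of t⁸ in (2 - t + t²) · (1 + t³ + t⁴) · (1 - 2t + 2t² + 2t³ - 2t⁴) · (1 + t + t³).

2

(2 - t + t²) has coefficients 2,-1,1 for degrees 0…2.
(1 + t³ + t⁴) has coefficients 1,0,0,1,1,0,0,0,0 for degrees 0…8.
Multiplying by (1 - 2t + 2t² + 2t³ - 2t⁴) gives running coefficients 1,-2,2,3,-3,0,4,0,-2 for degrees 0…8.
Finally multiplying by (1 + t + t³), the product of all factors after the first has coefficients 1,-1,0,6,-2,-1,7,1,-2 for degrees 0…8.
[t⁸] = 2·(-2) − 1·1 + 1·7 = 2.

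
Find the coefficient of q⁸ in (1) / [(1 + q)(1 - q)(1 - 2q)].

341

Partial fractions give a closed form: a_n = (1/6)·(-1)^n + (-1/2)·1^n + (4/3)·2^n.
At n = 8: a_8 = 341.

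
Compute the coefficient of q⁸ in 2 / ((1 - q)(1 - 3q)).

Partial fractions give a closed form: a_n = (-1)·1^n + (3)·3^n.
At n = 8: a_8 = 19682.

19682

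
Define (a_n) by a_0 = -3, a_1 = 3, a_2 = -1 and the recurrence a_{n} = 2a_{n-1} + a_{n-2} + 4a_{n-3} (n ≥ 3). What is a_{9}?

-2765

The ordinary generating function has denominator 1 - 2y - y^2 - 4y^3.
Iterating the recurrence: a_0,…,a_{9} = -3, 3, -1, -11, -11, -37, -129, -339, -955, -2765.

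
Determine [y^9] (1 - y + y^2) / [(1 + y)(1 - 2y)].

The denominator gives the recurrence a_n = a_(n−1) + 2a_(n−2) for n ≥ 3; the numerator fixes a_0 = 1, a_1 = 0, a_2 = 3.
Iterating: 1, 0, 3, 3, 9, 15, 33, 63, 129, 255, so a_9 = 255.

255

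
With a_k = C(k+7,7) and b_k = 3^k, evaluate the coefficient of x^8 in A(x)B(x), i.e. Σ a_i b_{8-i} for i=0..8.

159750

Write out a_i and b_{8-i} for i = 0,…,8 and sum the products.
Σ = 1·6561 + 8·2187 + 36·729 + 120·243 + 330·81 + 792·27 + 1716·9 + 3432·3 + 6435·1 = 159750.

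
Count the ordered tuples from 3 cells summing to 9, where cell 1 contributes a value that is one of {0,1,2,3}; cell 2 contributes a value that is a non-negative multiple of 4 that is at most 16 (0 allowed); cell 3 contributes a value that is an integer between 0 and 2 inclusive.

3

The generating function for the choices is (1 + x + x² + x³)·(1 + x⁴ + x⁸ + x¹² + x¹⁶)·(1 + x + x²); the count is [x⁹].
(1 + x + x² + x³) has coefficients 1,1,1,1 for degrees 0…3.
(1 + x⁴ + x⁸ + x¹² + x¹⁶) has coefficients 1,0,0,0,1,0,0,0,1,0 for degrees 0…9.
Finally multiplying by (1 + x + x²), the product of all factors after the first has coefficients 1,1,1,0,1,1,1,0,1,1 for degrees 0…9.
[x⁹] = 1·1 + 1·1 + 1·0 + 1·1 = 3.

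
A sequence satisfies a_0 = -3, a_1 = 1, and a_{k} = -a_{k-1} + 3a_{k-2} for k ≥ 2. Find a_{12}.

The ordinary generating function has denominator 1 + z - 3z^2.
Iterating the recurrence: a_0,…,a_{12} = -3, 1, -10, 13, -43, 82, -211, 457, -1090, 2461, -5731, 13114, -30307.

-30307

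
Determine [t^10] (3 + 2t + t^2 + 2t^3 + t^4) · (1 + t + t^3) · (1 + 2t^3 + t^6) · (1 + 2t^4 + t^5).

49

(3 + 2t + t^2 + 2t^3 + t^4) has coefficients 3,2,1,2,1 for degrees 0…4.
(1 + t + t^3) has coefficients 1,1,0,1,0,0,0,0,0,0,0 for degrees 0…10.
Multiplying by (1 + 2t^3 + t^6) gives running coefficients 1,1,0,3,2,0,3,1,0,1,0 for degrees 0…10.
Finally multiplying by (1 + 2t^4 + t^5), the product of all factors after the first has coefficients 1,1,0,3,4,3,4,7,7,3,6 for degrees 0…10.
[t^10] = 3·6 + 2·3 + 1·7 + 2·7 + 1·4 = 49.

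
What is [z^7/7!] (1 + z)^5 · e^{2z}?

93088

The EGF product rule gives c_7 = Σ_{k_1+k_2=7} C(7; k_1,k_2) · ∏ g_i(k_i), where (1+z)^5 gives the falling factorial (5)_k; e^{2z} gives (2)^k.
g_1(k) for k = 0…7: 1, 5, 20, 60, 120, 120, 0, 0.
g_2(k) for k = 0…7: 1, 2, 4, 8, 16, 32, 64, 128.
c_7 = Σ_k C(7,k)·g_1(k)·g_2(7−k) = 1·1·128 + 7·5·64 + 21·20·32 + 35·60·16 + 35·120·8 + 21·120·4 = 128 + 2240 + 13440 + 33600 + 33600 + 10080 = 93088.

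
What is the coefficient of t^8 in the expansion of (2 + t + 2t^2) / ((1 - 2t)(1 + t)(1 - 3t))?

36702

Partial fractions give a closed form: a_n = (-4)·2^n + (1/4)·(-1)^n + (23/4)·3^n.
At n = 8: a_8 = 36702.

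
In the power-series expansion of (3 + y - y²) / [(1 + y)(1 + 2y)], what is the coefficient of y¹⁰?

The denominator gives the recurrence a_n = −3a_(n−1) − 2a_(n−2) for n ≥ 3; the numerator fixes a_0 = 3, a_1 = -8, a_2 = 17.
Iterating: 3, -8, 17, -35, 71, -143, 287, -575, 1151, -2303, 4607, so a_10 = 4607.

4607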